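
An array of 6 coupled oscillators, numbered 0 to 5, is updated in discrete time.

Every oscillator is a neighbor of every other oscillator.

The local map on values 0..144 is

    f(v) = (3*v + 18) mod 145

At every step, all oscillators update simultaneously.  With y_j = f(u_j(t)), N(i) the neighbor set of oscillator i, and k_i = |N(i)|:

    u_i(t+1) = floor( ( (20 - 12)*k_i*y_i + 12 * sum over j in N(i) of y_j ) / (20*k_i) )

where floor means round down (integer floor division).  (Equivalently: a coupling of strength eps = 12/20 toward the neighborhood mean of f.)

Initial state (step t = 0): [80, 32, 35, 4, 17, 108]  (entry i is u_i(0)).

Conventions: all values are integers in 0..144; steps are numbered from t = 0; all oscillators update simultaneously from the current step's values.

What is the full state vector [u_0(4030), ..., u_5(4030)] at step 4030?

Answer: [45, 45, 45, 68, 68, 68]
Key observation: The state at step 37, [96, 96, 96, 75, 75, 75], reappears at step 41: the system is in a cycle of period 4 from step 37 on.  Therefore the state at step 4030 equals the state at step 37 + ((4030 - 37) mod 4) = 38, which is [45, 45, 45, 68, 68, 68].

Derivation:
t=0: [80, 32, 35, 4, 17, 108]
t=1: [91, 92, 94, 68, 79, 74]
t=2: [35, 36, 38, 57, 66, 62]
t=3: [101, 101, 103, 78, 86, 83]
t=4: [63, 63, 65, 85, 91, 89]
t=5: [72, 72, 74, 91, 55, 94]
t=6: [63, 63, 65, 38, 49, 41]
t=7: [75, 75, 77, 95, 63, 97]
t=8: [74, 74, 76, 50, 64, 52]
t=9: [75, 75, 77, 55, 67, 57]
t=10: [82, 82, 83, 65, 75, 67]
t=11: [105, 105, 106, 91, 99, 92]
t=12: [31, 31, 32, 19, 26, 20]
t=13: [101, 101, 102, 91, 97, 92]
t=14: [23, 23, 23, 14, 19, 15]
t=15: [79, 79, 79, 71, 76, 72]
t=16: [103, 103, 103, 96, 101, 97]
t=17: [31, 31, 31, 25, 29, 26]
t=18: [106, 106, 106, 101, 104, 102]
t=19: [42, 42, 42, 37, 40, 38]
t=20: [140, 140, 140, 135, 138, 136]
t=21: [51, 51, 51, 87, 90, 88]
t=22: [66, 66, 66, 96, 99, 97]
t=23: [52, 52, 52, 37, 39, 38]
t=24: [66, 66, 66, 94, 95, 94]
t=25: [49, 49, 49, 32, 33, 32]
t=26: [54, 54, 54, 80, 81, 80]
t=27: [63, 63, 63, 85, 86, 85]
t=28: [86, 86, 86, 104, 105, 104]
t=29: [98, 98, 98, 73, 73, 73]
t=30: [47, 47, 47, 66, 66, 66]
t=31: [34, 34, 34, 50, 50, 50]
t=32: [85, 85, 85, 57, 57, 57]
t=33: [97, 97, 97, 74, 74, 74]
t=34: [46, 46, 46, 67, 67, 67]
t=35: [33, 33, 33, 51, 51, 51]
t=36: [84, 84, 84, 58, 58, 58]
t=37: [96, 96, 96, 75, 75, 75]
t=38: [45, 45, 45, 68, 68, 68]
t=39: [32, 32, 32, 52, 52, 52]
t=40: [83, 83, 83, 59, 59, 59]
t=41: [96, 96, 96, 75, 75, 75]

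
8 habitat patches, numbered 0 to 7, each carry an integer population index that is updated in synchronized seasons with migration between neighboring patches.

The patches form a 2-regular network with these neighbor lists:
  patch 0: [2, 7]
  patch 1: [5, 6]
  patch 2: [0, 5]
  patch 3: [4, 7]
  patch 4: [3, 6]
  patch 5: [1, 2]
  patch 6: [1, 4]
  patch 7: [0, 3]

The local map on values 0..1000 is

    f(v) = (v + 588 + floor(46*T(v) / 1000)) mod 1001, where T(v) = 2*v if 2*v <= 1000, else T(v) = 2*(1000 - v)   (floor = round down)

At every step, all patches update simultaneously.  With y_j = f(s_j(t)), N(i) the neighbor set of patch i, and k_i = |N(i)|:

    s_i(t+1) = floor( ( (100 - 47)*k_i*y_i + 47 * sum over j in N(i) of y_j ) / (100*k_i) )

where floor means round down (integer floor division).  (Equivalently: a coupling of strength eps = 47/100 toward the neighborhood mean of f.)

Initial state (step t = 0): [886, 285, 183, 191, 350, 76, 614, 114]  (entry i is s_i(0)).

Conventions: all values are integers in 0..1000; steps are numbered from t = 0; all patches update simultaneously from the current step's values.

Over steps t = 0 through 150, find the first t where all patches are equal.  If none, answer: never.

Answer: 24
Key observation: Synchronization is absorbing here: once all patches are equal they stay equal, and step 24 is the first all-equal step.

Derivation:
t=0: [886, 285, 183, 191, 350, 76, 614, 114]  (not all equal)
t=1: [608, 689, 688, 817, 756, 751, 564, 677]  (not all equal)
t=2: [262, 290, 299, 377, 337, 333, 258, 308]  (not all equal)
t=3: [895, 906, 913, 971, 945, 931, 897, 929]  (not all equal)
t=4: [502, 504, 507, 545, 532, 514, 505, 523]  (not all equal)
t=5: [139, 138, 139, 165, 158, 141, 142, 153]  (not all equal)
t=6: [742, 739, 739, 763, 757, 739, 745, 754]  (not all equal)
t=7: [354, 351, 350, 367, 364, 350, 356, 362]  (not all equal)
t=8: [975, 971, 970, 986, 983, 970, 976, 982]  (not all equal)
t=9: [564, 560, 560, 572, 570, 559, 565, 569]  (not all equal)
t=10: [191, 187, 187, 196, 195, 186, 191, 194]  (not all equal)
t=11: [795, 792, 792, 800, 799, 791, 796, 799]  (not all equal)
t=12: [400, 398, 398, 404, 403, 397, 401, 403]  (not all equal)
t=13: [23, 21, 21, 27, 26, 20, 24, 26]  (not all equal)
t=14: [613, 610, 610, 616, 615, 609, 613, 615]  (not all equal)
t=15: [234, 232, 232, 237, 236, 231, 234, 236]  (not all equal)
t=16: [843, 841, 841, 845, 844, 840, 843, 844]  (not all equal)
t=17: [443, 442, 442, 445, 445, 441, 443, 445]  (not all equal)
t=18: [70, 69, 69, 72, 71, 68, 70, 71]  (not all equal)
t=19: [664, 663, 663, 665, 665, 662, 664, 665]  (not all equal)
t=20: [281, 280, 280, 282, 281, 280, 281, 281]  (not all equal)
t=21: [893, 893, 893, 894, 894, 893, 893, 894]  (not all equal)
t=22: [489, 489, 489, 490, 489, 489, 489, 489]  (not all equal)
t=23: [120, 120, 120, 121, 120, 120, 120, 120]  (not all equal)
t=24: [719, 719, 719, 719, 719, 719, 719, 719]  (all equal)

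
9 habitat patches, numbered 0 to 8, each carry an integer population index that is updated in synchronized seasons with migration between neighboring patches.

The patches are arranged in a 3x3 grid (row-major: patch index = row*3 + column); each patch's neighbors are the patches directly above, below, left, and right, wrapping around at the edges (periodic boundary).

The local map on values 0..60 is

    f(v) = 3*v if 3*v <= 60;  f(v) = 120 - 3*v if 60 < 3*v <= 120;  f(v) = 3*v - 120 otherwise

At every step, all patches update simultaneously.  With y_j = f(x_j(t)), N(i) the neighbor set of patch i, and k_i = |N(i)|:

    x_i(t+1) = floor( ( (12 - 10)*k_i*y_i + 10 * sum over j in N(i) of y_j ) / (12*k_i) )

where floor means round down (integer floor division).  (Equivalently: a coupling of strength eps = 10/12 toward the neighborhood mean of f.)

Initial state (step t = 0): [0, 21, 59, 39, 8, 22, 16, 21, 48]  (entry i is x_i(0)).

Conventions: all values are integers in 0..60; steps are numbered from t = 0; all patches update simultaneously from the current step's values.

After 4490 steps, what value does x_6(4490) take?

Simulating step by step:
t=0: [0, 21, 59, 39, 8, 22, 16, 21, 48]
t=1: [34, 38, 37, 26, 39, 31, 25, 41, 49]
t=2: [24, 7, 17, 26, 16, 21, 26, 17, 22]
t=3: [40, 44, 46, 47, 43, 50, 47, 42, 50]
t=4: [15, 8, 18, 16, 15, 21, 15, 16, 20]
t=5: [43, 44, 47, 48, 44, 52, 49, 44, 52]
t=6: [19, 13, 22, 21, 19, 25, 21, 20, 26]
t=7: [52, 54, 47, 54, 51, 51, 54, 50, 52]
t=8: [36, 32, 34, 37, 36, 33, 37, 36, 32]
t=9: [14, 15, 19, 12, 15, 16, 13, 16, 16]
t=10: [43, 47, 47, 42, 44, 46, 42, 44, 48]
t=11: [12, 14, 18, 10, 13, 16, 11, 15, 15]
t=12: [39, 43, 44, 37, 40, 43, 38, 40, 45]
t=13: [8, 4, 9, 5, 5, 9, 6, 6, 8]
t=14: [19, 19, 22, 20, 17, 21, 19, 17, 22]
t=15: [57, 53, 55, 56, 55, 55, 55, 54, 54]
t=16: [45, 44, 44, 46, 43, 45, 45, 42, 43]
t=17: [14, 10, 12, 14, 12, 12, 12, 10, 11]
t=18: [37, 35, 35, 38, 34, 36, 36, 33, 34]
t=19: [11, 15, 13, 11, 14, 13, 13, 16, 15]
t=20: [38, 41, 40, 37, 41, 39, 39, 43, 41]
t=21: [4, 4, 3, 4, 5, 3, 6, 4, 3]
t=22: [12, 12, 10, 13, 11, 10, 12, 13, 11]
t=23: [35, 34, 33, 34, 35, 33, 36, 35, 33]
t=24: [16, 16, 19, 16, 17, 19, 16, 16, 17]
t=25: [49, 50, 52, 50, 50, 52, 48, 49, 52]
t=26: [29, 30, 32, 29, 30, 33, 29, 29, 31]
t=27: [30, 30, 27, 29, 29, 27, 31, 30, 27]
t=28: [31, 32, 35, 32, 33, 36, 32, 31, 34]
t=29: [22, 22, 19, 21, 21, 18, 24, 22, 19]
t=30: [54, 55, 55, 53, 55, 56, 54, 54, 53]
t=31: [42, 43, 43, 43, 43, 43, 40, 42, 43]
t=32: [6, 7, 8, 6, 8, 9, 6, 6, 6]
t=33: [19, 21, 21, 21, 21, 22, 18, 19, 21]
t=34: [56, 57, 56, 55, 56, 56, 56, 56, 55]
t=35: [48, 48, 48, 47, 48, 46, 46, 48, 47]
t=36: [22, 24, 22, 21, 22, 21, 21, 22, 21]
t=37: [54, 53, 54, 55, 54, 55, 55, 54, 55]
t=38: [42, 41, 42, 43, 42, 43, 43, 42, 43]
t=39: [6, 5, 6, 7, 6, 7, 7, 6, 7]
t=40: [18, 17, 18, 19, 18, 19, 19, 18, 19]
t=41: [54, 53, 54, 55, 54, 55, 55, 54, 55]

Answer: x_6(4490) = 43
Key observation: The state at step 37, [54, 53, 54, 55, 54, 55, 55, 54, 55], reappears at step 41: the system is in a cycle of period 4 from step 37 on.  Therefore the state at step 4490 equals the state at step 37 + ((4490 - 37) mod 4) = 38, which is [42, 41, 42, 43, 42, 43, 43, 42, 43].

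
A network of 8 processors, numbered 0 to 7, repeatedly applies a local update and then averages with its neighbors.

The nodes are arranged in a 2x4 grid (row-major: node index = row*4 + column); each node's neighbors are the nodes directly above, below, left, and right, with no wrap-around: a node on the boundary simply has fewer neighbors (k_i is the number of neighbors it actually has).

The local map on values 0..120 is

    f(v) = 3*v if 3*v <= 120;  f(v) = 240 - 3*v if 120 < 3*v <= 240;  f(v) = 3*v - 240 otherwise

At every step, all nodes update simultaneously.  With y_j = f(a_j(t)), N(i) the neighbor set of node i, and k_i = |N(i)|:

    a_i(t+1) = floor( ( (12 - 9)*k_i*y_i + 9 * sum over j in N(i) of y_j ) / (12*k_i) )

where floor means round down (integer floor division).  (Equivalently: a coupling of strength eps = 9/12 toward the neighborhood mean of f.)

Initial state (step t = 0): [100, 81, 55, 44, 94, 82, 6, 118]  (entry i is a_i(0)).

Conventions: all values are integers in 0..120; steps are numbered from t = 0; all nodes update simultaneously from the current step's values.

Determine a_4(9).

Simulating step by step:
t=0: [100, 81, 55, 44, 94, 82, 6, 118]
t=1: [31, 36, 51, 97, 35, 17, 53, 75]
t=2: [103, 84, 81, 51, 80, 86, 58, 53]
t=3: [21, 25, 42, 53, 32, 24, 42, 77]
t=4: [79, 81, 96, 66, 74, 89, 77, 75]
t=5: [8, 20, 25, 34, 15, 14, 24, 22]
t=6: [45, 50, 77, 78, 36, 54, 63, 81]
t=7: [100, 70, 39, 6, 95, 81, 35, 22]
t=8: [43, 52, 67, 73, 34, 45, 72, 62]
t=9: [97, 84, 42, 40, 106, 78, 55, 30]

Answer: a_4(9) = 106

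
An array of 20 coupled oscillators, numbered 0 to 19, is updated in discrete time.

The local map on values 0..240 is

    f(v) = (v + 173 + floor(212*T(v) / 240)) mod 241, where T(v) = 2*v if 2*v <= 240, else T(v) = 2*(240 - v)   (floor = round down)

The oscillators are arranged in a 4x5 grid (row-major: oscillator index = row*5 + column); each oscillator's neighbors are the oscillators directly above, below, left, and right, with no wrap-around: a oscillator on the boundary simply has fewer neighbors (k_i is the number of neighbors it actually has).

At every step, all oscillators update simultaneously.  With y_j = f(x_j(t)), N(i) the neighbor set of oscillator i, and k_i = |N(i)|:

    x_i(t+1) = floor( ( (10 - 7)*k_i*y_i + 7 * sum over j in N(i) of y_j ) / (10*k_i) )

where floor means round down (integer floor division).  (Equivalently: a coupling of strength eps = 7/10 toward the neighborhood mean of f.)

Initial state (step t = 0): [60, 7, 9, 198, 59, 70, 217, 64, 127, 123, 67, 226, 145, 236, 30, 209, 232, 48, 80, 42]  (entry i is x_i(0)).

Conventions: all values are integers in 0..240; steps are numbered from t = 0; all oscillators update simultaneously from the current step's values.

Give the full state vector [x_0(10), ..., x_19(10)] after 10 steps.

Answer: [196, 198, 199, 197, 197, 193, 195, 198, 198, 198, 193, 194, 197, 200, 200, 198, 196, 199, 200, 201]

Derivation:
t=0: [60, 7, 9, 198, 59, 70, 217, 64, 127, 123, 67, 226, 145, 236, 30, 209, 232, 48, 80, 42]
t=1: [140, 170, 176, 133, 106, 131, 163, 103, 94, 35, 152, 139, 93, 85, 61, 161, 156, 97, 112, 73]
t=2: [85, 174, 172, 152, 81, 115, 150, 210, 131, 129, 130, 159, 160, 134, 106, 235, 173, 159, 116, 74]
t=3: [130, 157, 220, 163, 136, 45, 115, 140, 85, 96, 102, 152, 188, 88, 105, 135, 216, 179, 92, 123]
t=4: [106, 119, 166, 154, 152, 72, 96, 102, 156, 152, 135, 180, 175, 190, 158, 144, 166, 202, 152, 148]
t=5: [120, 157, 178, 235, 238, 140, 161, 218, 228, 237, 85, 180, 213, 225, 175, 84, 167, 220, 167, 165]
t=6: [91, 181, 205, 186, 174, 100, 183, 200, 180, 186, 140, 208, 193, 198, 203, 187, 200, 206, 207, 225]
t=7: [203, 204, 206, 212, 215, 156, 208, 207, 211, 213, 145, 169, 202, 205, 200, 136, 202, 201, 195, 193]
t=8: [212, 198, 196, 193, 192, 163, 208, 197, 194, 194, 111, 172, 204, 199, 200, 74, 162, 202, 203, 205]
t=9: [210, 199, 205, 207, 207, 215, 209, 202, 205, 206, 209, 218, 205, 202, 202, 205, 200, 207, 200, 200]
t=10: [196, 198, 199, 197, 197, 193, 195, 198, 198, 198, 193, 194, 197, 200, 200, 198, 196, 199, 200, 201]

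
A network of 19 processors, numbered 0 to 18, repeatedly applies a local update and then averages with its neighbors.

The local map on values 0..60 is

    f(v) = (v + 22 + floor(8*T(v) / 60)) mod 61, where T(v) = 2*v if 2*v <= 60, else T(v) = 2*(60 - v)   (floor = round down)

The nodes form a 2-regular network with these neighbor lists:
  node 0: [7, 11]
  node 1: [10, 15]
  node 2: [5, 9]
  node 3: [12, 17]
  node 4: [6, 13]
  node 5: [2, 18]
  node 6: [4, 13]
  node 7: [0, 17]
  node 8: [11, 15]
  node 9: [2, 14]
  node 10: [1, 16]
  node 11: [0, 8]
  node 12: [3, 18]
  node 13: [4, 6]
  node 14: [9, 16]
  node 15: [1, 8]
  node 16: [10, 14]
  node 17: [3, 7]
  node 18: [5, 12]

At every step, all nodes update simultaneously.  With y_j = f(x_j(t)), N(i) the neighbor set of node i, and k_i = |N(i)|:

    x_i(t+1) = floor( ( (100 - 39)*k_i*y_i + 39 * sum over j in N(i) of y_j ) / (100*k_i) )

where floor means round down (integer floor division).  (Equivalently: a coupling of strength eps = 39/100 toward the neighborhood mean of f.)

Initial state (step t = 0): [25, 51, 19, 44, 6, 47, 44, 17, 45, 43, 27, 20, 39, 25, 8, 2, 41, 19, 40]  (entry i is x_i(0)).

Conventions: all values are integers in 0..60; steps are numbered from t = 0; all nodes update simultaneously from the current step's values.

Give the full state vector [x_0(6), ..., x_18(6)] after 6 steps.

Simulating step by step:
t=0: [25, 51, 19, 44, 6, 47, 44, 17, 45, 43, 27, 20, 39, 25, 8, 2, 41, 19, 40]
t=1: [49, 24, 31, 15, 29, 16, 21, 45, 19, 20, 38, 40, 5, 39, 22, 19, 21, 38, 6]
t=2: [10, 41, 53, 31, 45, 42, 41, 9, 38, 49, 21, 14, 30, 23, 48, 47, 39, 12, 31]
t=3: [34, 15, 12, 55, 17, 18, 16, 33, 12, 12, 31, 31, 60, 34, 10, 8, 14, 40, 49]
t=4: [12, 42, 38, 15, 34, 36, 34, 1, 40, 36, 52, 44, 18, 17, 35, 34, 42, 7, 19]
t=5: [28, 7, 3, 39, 9, 11, 9, 27, 5, 3, 11, 13, 43, 26, 3, 3, 7, 30, 37]
t=6: [53, 30, 26, 16, 37, 27, 37, 56, 29, 25, 33, 39, 6, 45, 25, 26, 30, 48, 10]

Answer: [53, 30, 26, 16, 37, 27, 37, 56, 29, 25, 33, 39, 6, 45, 25, 26, 30, 48, 10]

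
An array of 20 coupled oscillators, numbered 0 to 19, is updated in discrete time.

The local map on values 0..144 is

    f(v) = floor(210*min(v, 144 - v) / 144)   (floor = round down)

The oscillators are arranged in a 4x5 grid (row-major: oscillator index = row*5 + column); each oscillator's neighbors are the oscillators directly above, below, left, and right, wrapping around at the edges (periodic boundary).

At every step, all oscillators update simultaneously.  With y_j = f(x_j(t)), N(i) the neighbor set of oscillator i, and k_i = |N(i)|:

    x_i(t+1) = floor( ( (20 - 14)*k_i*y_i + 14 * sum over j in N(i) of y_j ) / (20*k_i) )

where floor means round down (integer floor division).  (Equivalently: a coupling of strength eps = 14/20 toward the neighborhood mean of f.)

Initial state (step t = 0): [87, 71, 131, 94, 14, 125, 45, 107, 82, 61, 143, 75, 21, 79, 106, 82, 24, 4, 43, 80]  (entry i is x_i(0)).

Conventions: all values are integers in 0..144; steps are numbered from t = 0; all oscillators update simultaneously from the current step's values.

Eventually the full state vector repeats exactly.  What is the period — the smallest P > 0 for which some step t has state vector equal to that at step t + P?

Simulating step by step:
t=0: [87, 71, 131, 94, 14, 125, 45, 107, 82, 61, 143, 75, 21, 79, 106, 82, 24, 4, 43, 80]
t=1: [66, 66, 46, 54, 64, 49, 69, 51, 80, 60, 47, 52, 53, 69, 64, 64, 62, 26, 64, 67]
t=2: [90, 90, 69, 83, 90, 82, 85, 81, 87, 87, 78, 81, 73, 92, 89, 89, 79, 68, 82, 94]
t=3: [80, 86, 92, 87, 79, 87, 87, 92, 83, 82, 88, 93, 93, 84, 81, 83, 89, 97, 85, 79]
t=4: [88, 83, 76, 84, 91, 85, 80, 78, 85, 89, 83, 77, 75, 85, 88, 87, 78, 75, 83, 91]
t=5: [82, 90, 94, 87, 79, 85, 92, 94, 86, 81, 87, 95, 96, 87, 82, 84, 93, 97, 87, 80]
t=6: [87, 77, 74, 83, 90, 85, 76, 74, 82, 89, 83, 74, 72, 82, 88, 85, 75, 72, 82, 89]
t=7: [85, 96, 99, 89, 81, 87, 97, 99, 90, 82, 88, 99, 101, 91, 83, 87, 98, 100, 90, 82]
t=8: [83, 71, 68, 78, 87, 81, 69, 67, 78, 86, 80, 68, 66, 76, 85, 81, 69, 66, 77, 86]
t=9: [90, 98, 98, 94, 86, 91, 98, 97, 94, 87, 92, 97, 97, 95, 88, 91, 98, 97, 94, 87]
t=10: [76, 68, 68, 73, 80, 76, 69, 68, 73, 79, 75, 68, 68, 72, 78, 76, 69, 68, 73, 79]
t=11: [97, 99, 99, 100, 96, 98, 99, 99, 101, 96, 98, 99, 100, 101, 97, 98, 99, 99, 101, 96]
t=12: [67, 65, 64, 64, 68, 67, 65, 64, 64, 67, 66, 65, 64, 63, 67, 67, 65, 64, 64, 67]
t=13: [96, 94, 93, 94, 96, 96, 94, 93, 93, 96, 96, 94, 92, 93, 95, 96, 94, 93, 93, 96]
t=14: [70, 72, 73, 72, 70, 70, 72, 73, 72, 70, 70, 72, 73, 73, 71, 70, 72, 73, 72, 70]
t=15: [102, 104, 103, 104, 102, 102, 104, 103, 103, 102, 102, 104, 103, 103, 102, 102, 104, 103, 103, 102]
t=16: [60, 58, 58, 59, 60, 60, 58, 58, 59, 60, 60, 58, 58, 59, 60, 60, 58, 58, 59, 60]
t=17: [86, 84, 84, 85, 86, 86, 84, 84, 85, 86, 86, 84, 84, 85, 86, 86, 84, 84, 85, 86]
t=18: [84, 86, 86, 85, 84, 84, 86, 86, 85, 84, 84, 86, 86, 85, 84, 84, 86, 86, 85, 84]
t=19: [86, 84, 84, 85, 86, 86, 84, 84, 85, 86, 86, 84, 84, 85, 86, 86, 84, 84, 85, 86]

Answer: 2
Key observation: The state at step 17, [86, 84, 84, 85, 86, 86, 84, 84, 85, 86, 86, 84, 84, 85, 86, 86, 84, 84, 85, 86], reappears at step 19 — and no state repeats earlier — so the cycle the system enters has period 2.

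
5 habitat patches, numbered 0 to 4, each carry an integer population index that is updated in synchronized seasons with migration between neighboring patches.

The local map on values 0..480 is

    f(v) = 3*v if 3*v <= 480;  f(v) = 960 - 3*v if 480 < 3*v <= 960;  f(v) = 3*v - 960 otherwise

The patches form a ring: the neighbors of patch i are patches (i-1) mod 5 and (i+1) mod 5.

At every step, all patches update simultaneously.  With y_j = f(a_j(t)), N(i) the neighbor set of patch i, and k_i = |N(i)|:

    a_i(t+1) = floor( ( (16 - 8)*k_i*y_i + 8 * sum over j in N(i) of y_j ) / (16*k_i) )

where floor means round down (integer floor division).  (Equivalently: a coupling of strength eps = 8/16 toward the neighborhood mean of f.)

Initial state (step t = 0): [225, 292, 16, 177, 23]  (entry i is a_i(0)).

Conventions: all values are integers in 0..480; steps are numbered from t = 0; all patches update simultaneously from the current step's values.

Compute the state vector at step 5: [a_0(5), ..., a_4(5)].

Simulating step by step:
t=0: [225, 292, 16, 177, 23]
t=1: [180, 125, 152, 243, 213]
t=2: [384, 406, 379, 309, 323]
t=3: [162, 221, 161, 63, 60]
t=4: [356, 386, 360, 258, 255]
t=5: [152, 156, 156, 171, 171]

Answer: [152, 156, 156, 171, 171]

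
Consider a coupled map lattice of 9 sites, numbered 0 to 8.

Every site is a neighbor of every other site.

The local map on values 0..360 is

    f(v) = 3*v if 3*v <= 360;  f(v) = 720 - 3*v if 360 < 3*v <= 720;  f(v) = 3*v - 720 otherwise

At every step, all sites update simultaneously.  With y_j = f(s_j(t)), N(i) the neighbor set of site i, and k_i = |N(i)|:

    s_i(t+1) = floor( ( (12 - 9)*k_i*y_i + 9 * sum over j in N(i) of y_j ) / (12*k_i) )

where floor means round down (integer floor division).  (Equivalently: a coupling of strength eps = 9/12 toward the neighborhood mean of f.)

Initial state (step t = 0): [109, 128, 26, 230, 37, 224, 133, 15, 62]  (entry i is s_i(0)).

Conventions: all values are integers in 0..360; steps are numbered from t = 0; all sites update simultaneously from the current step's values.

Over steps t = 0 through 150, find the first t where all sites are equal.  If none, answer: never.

Simulating step by step:
t=0: [109, 128, 26, 230, 37, 224, 133, 15, 62]  (not all equal)
t=1: [190, 191, 151, 143, 156, 146, 189, 145, 168]  (not all equal)
t=2: [214, 214, 233, 237, 230, 235, 215, 236, 225]  (not all equal)
t=3: [46, 46, 37, 35, 38, 36, 45, 35, 41]  (not all equal)
t=4: [122, 122, 118, 117, 118, 117, 122, 117, 120]  (not all equal)
t=5: [353, 353, 353, 353, 353, 353, 353, 353, 354]  (not all equal)
t=6: [339, 339, 339, 339, 339, 339, 339, 339, 339]  (all equal)

Answer: 6
Key observation: Synchronization is absorbing here: once all sites are equal they stay equal, and step 6 is the first all-equal step.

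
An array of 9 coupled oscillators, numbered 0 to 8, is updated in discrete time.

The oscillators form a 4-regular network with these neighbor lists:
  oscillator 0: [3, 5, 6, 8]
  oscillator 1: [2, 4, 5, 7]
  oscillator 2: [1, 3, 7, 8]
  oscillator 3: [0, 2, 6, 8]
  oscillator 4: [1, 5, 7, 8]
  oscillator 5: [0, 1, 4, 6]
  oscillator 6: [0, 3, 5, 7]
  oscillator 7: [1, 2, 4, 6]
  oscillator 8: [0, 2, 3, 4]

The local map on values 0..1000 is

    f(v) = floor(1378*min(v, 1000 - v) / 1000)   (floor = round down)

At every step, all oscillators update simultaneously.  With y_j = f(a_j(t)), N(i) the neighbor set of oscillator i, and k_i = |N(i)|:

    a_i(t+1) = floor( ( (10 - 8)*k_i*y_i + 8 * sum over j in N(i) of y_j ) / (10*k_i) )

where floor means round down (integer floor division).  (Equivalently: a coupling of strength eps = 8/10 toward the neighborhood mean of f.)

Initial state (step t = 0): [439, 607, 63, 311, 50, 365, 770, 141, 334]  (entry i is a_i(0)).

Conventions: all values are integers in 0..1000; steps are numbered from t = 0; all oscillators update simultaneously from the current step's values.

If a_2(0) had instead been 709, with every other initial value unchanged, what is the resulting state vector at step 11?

Simulating step by step:
t=0: [439, 607, 709, 311, 50, 365, 770, 141, 334]
t=1: [462, 341, 404, 441, 353, 406, 408, 303, 392]
t=2: [580, 497, 517, 580, 494, 542, 556, 498, 565]
t=3: [599, 669, 642, 606, 656, 636, 616, 665, 620]
t=4: [529, 477, 495, 527, 483, 502, 517, 482, 516]
t=5: [663, 670, 664, 662, 667, 664, 663, 666, 662]
t=6: [464, 459, 461, 464, 460, 460, 463, 459, 463]
t=7: [637, 633, 635, 637, 633, 635, 636, 634, 636]
t=8: [500, 503, 502, 500, 503, 502, 501, 503, 501]
t=9: [687, 684, 686, 687, 685, 686, 687, 685, 687]
t=10: [431, 433, 432, 431, 433, 432, 431, 433, 431]
t=11: [593, 595, 594, 593, 595, 594, 594, 595, 594]

Answer: [593, 595, 594, 593, 595, 594, 594, 595, 594]
Key observation: This trace re-runs the system from the modified initial state.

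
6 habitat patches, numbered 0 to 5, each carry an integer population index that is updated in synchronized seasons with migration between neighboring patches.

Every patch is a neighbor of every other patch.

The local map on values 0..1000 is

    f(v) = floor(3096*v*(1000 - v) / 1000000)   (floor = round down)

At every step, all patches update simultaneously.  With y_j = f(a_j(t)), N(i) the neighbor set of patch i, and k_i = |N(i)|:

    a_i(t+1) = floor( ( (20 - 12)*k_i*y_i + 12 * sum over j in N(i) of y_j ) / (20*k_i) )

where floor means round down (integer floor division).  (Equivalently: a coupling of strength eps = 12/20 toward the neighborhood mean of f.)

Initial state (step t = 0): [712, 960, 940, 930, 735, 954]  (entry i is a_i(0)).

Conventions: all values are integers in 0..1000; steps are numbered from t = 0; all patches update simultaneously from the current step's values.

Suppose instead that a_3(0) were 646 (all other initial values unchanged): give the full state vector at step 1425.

Answer: [563, 563, 563, 563, 563, 563]
Key observation: The state at step 22, [761, 761, 761, 761, 761, 761], reappears at step 24: the system is in a cycle of period 2 from step 22 on.  Therefore the state at step 1425 equals the state at step 22 + ((1425 - 22) mod 2) = 23, which is [563, 563, 563, 563, 563, 563].

Derivation:
t=0: [712, 960, 940, 646, 735, 954]
t=1: [462, 317, 333, 482, 453, 322]
t=2: [736, 708, 713, 736, 735, 709]
t=3: [614, 625, 623, 614, 614, 624]
t=4: [730, 728, 728, 730, 730, 728]
t=5: [611, 611, 611, 611, 611, 611]
t=6: [735, 735, 735, 735, 735, 735]
t=7: [603, 603, 603, 603, 603, 603]
t=8: [741, 741, 741, 741, 741, 741]
t=9: [594, 594, 594, 594, 594, 594]
t=10: [746, 746, 746, 746, 746, 746]
t=11: [586, 586, 586, 586, 586, 586]
t=12: [751, 751, 751, 751, 751, 751]
t=13: [578, 578, 578, 578, 578, 578]
t=14: [755, 755, 755, 755, 755, 755]
t=15: [572, 572, 572, 572, 572, 572]
t=16: [757, 757, 757, 757, 757, 757]
t=17: [569, 569, 569, 569, 569, 569]
t=18: [759, 759, 759, 759, 759, 759]
t=19: [566, 566, 566, 566, 566, 566]
t=20: [760, 760, 760, 760, 760, 760]
t=21: [564, 564, 564, 564, 564, 564]
t=22: [761, 761, 761, 761, 761, 761]
t=23: [563, 563, 563, 563, 563, 563]
t=24: [761, 761, 761, 761, 761, 761]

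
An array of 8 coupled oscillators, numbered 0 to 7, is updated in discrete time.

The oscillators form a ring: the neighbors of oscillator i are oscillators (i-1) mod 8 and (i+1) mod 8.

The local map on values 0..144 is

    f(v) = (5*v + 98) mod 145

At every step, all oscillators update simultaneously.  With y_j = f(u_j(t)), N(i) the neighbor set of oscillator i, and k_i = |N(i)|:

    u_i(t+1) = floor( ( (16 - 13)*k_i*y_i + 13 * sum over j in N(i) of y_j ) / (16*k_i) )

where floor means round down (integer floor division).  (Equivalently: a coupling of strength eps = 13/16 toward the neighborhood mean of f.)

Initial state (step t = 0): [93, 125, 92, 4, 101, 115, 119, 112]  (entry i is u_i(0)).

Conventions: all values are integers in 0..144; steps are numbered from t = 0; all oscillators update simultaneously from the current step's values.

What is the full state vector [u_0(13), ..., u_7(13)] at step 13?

Answer: [67, 103, 91, 51, 72, 19, 37, 66]

Derivation:
t=0: [93, 125, 92, 4, 101, 115, 119, 112]
t=1: [113, 128, 129, 81, 90, 72, 90, 112]
t=2: [52, 43, 36, 65, 58, 96, 62, 94]
t=3: [76, 85, 88, 118, 130, 114, 134, 100]
t=4: [51, 75, 98, 71, 83, 43, 51, 38]
t=5: [85, 35, 24, 38, 31, 61, 79, 78]
t=6: [90, 89, 123, 100, 124, 88, 78, 69]
t=7: [68, 120, 76, 113, 75, 96, 55, 68]
t=8: [49, 40, 89, 48, 98, 75, 74, 35]
t=9: [65, 66, 43, 56, 36, 23, 73, 58]
t=10: [120, 89, 96, 79, 88, 78, 72, 83]
t=11: [97, 126, 94, 110, 64, 61, 57, 71]
t=12: [9, 55, 53, 118, 97, 110, 70, 42]
t=13: [67, 103, 91, 51, 72, 19, 37, 66]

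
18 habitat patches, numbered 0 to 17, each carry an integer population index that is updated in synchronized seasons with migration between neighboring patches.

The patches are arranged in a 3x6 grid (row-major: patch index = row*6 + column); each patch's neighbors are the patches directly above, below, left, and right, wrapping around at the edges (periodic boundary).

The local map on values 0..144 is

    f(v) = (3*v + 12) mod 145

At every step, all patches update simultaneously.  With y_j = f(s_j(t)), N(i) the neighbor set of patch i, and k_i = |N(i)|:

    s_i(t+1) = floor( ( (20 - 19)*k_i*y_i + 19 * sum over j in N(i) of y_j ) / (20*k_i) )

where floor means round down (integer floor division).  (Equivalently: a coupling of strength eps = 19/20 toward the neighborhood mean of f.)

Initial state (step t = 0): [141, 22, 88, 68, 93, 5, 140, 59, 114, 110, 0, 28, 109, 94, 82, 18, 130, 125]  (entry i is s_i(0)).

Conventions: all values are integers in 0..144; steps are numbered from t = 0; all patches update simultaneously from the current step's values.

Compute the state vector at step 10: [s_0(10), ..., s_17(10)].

Answer: [54, 36, 40, 32, 50, 23, 33, 49, 38, 42, 31, 53, 17, 51, 17, 17, 43, 22]

Derivation:
t=0: [141, 22, 88, 68, 93, 5, 140, 59, 114, 110, 0, 28, 109, 94, 82, 18, 130, 125]
t=1: [70, 46, 83, 62, 52, 47, 51, 70, 83, 53, 62, 70, 60, 67, 68, 85, 47, 72]
t=2: [22, 80, 63, 70, 30, 62, 67, 53, 74, 83, 34, 42, 61, 50, 103, 43, 67, 37]
t=3: [69, 47, 75, 102, 79, 107, 72, 68, 58, 105, 106, 91, 70, 51, 73, 76, 117, 79]
t=4: [53, 61, 43, 79, 48, 102, 90, 39, 69, 50, 86, 71, 70, 58, 63, 57, 85, 84]
t=5: [70, 82, 74, 54, 90, 57, 80, 78, 85, 81, 60, 101, 80, 76, 72, 72, 75, 78]
t=6: [90, 91, 86, 100, 55, 82, 78, 108, 97, 72, 88, 70, 95, 100, 96, 78, 92, 67]
t=7: [92, 85, 50, 82, 98, 80, 68, 67, 63, 67, 86, 101, 78, 49, 62, 66, 86, 84]
t=8: [102, 63, 82, 45, 112, 77, 83, 65, 51, 88, 61, 101, 87, 82, 38, 88, 83, 90]
t=9: [95, 77, 54, 102, 66, 63, 63, 75, 103, 54, 80, 96, 99, 94, 95, 95, 95, 94]
t=10: [54, 36, 40, 32, 50, 23, 33, 49, 38, 42, 31, 53, 17, 51, 17, 17, 43, 22]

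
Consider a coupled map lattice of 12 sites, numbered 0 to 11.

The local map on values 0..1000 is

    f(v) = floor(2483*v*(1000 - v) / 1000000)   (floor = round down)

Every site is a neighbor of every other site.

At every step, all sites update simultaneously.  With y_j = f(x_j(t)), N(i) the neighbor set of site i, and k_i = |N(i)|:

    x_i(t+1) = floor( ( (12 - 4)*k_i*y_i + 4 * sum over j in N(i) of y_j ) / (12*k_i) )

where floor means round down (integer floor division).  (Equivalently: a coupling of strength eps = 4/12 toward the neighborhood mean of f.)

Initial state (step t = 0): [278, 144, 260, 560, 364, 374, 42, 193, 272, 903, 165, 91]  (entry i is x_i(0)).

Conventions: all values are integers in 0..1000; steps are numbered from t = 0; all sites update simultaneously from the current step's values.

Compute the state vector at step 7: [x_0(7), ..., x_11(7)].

Answer: [597, 597, 597, 597, 597, 597, 597, 597, 597, 597, 597, 597]

Derivation:
t=0: [278, 144, 260, 560, 364, 374, 42, 193, 272, 903, 165, 91]
t=1: [461, 339, 448, 533, 510, 514, 208, 390, 457, 283, 362, 275]
t=2: [598, 560, 597, 600, 601, 601, 467, 582, 598, 527, 571, 521]
t=3: [599, 608, 599, 598, 598, 598, 613, 604, 599, 613, 606, 613]
t=4: [595, 591, 595, 595, 595, 595, 590, 593, 595, 590, 592, 590]
t=5: [598, 599, 598, 598, 598, 598, 599, 598, 598, 599, 598, 599]
t=6: [596, 596, 596, 596, 596, 596, 596, 596, 596, 596, 596, 596]
t=7: [597, 597, 597, 597, 597, 597, 597, 597, 597, 597, 597, 597]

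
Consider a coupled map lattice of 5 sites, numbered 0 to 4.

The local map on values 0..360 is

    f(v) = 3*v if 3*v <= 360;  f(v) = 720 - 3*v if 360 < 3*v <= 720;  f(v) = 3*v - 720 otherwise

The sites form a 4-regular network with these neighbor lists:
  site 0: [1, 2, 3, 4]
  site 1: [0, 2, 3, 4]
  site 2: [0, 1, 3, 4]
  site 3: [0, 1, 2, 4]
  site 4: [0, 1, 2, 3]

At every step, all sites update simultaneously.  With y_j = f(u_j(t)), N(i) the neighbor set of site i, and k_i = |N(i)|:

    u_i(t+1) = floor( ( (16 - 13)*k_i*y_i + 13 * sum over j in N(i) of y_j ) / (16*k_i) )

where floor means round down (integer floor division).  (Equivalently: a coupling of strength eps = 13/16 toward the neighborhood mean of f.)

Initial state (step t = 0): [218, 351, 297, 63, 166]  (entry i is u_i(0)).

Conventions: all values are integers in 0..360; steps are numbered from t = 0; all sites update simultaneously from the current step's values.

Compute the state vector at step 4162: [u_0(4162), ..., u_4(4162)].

Answer: [108, 108, 108, 108, 108]
Key observation: The state at step 3, [324, 324, 324, 324, 324], reappears at step 7: the system is in a cycle of period 4 from step 3 on.  Therefore the state at step 4162 equals the state at step 3 + ((4162 - 3) mod 4) = 6, which is [108, 108, 108, 108, 108].

Derivation:
t=0: [218, 351, 297, 63, 166]
t=1: [198, 194, 196, 196, 195]
t=2: [132, 132, 132, 132, 132]
t=3: [324, 324, 324, 324, 324]
t=4: [252, 252, 252, 252, 252]
t=5: [36, 36, 36, 36, 36]
t=6: [108, 108, 108, 108, 108]
t=7: [324, 324, 324, 324, 324]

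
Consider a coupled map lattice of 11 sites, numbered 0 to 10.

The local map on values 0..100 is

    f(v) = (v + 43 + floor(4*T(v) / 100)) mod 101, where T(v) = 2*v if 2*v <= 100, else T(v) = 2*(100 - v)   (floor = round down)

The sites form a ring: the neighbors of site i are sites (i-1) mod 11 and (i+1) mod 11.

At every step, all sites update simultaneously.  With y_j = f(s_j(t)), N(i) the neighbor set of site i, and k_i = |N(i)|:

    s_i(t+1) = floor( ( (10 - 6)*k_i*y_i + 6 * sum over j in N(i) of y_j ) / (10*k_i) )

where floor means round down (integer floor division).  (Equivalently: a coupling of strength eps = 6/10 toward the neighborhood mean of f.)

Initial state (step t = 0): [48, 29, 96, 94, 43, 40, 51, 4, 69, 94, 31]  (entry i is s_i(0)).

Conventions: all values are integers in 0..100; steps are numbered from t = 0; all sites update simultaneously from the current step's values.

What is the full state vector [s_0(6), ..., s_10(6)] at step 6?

Simulating step by step:
t=0: [48, 29, 96, 94, 43, 40, 51, 4, 69, 94, 31]
t=1: [82, 69, 48, 52, 72, 90, 78, 51, 30, 41, 69]
t=2: [17, 40, 70, 72, 45, 23, 47, 67, 85, 61, 38]
t=3: [75, 56, 36, 37, 61, 82, 60, 40, 16, 36, 53]
t=4: [37, 30, 57, 58, 34, 13, 35, 53, 74, 80, 69]
t=5: [59, 55, 24, 25, 49, 70, 78, 69, 43, 18, 36]
t=6: [25, 21, 48, 76, 63, 40, 16, 38, 58, 75, 52]

Answer: [25, 21, 48, 76, 63, 40, 16, 38, 58, 75, 52]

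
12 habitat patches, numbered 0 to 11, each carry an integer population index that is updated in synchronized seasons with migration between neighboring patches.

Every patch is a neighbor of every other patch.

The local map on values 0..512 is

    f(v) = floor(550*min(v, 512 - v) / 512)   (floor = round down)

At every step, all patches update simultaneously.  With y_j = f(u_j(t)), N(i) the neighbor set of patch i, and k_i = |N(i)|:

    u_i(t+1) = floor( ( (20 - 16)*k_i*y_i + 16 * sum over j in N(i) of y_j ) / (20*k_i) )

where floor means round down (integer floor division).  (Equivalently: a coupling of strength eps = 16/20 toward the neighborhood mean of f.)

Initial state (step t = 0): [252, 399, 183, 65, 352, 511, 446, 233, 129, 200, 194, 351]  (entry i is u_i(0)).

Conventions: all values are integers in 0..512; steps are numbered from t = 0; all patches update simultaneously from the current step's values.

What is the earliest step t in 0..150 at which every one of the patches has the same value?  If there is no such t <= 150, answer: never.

Answer: 3
Key observation: Synchronization is absorbing here: once all patches are equal they stay equal, and step 3 is the first all-equal step.

Derivation:
t=0: [252, 399, 183, 65, 352, 511, 446, 233, 129, 200, 194, 351]  (not all equal)
t=1: [171, 152, 161, 145, 158, 136, 145, 168, 154, 163, 163, 158]  (not all equal)
t=2: [169, 166, 167, 165, 167, 164, 165, 168, 166, 168, 168, 167]  (not all equal)
t=3: [178, 178, 178, 178, 178, 178, 178, 178, 178, 178, 178, 178]  (all equal)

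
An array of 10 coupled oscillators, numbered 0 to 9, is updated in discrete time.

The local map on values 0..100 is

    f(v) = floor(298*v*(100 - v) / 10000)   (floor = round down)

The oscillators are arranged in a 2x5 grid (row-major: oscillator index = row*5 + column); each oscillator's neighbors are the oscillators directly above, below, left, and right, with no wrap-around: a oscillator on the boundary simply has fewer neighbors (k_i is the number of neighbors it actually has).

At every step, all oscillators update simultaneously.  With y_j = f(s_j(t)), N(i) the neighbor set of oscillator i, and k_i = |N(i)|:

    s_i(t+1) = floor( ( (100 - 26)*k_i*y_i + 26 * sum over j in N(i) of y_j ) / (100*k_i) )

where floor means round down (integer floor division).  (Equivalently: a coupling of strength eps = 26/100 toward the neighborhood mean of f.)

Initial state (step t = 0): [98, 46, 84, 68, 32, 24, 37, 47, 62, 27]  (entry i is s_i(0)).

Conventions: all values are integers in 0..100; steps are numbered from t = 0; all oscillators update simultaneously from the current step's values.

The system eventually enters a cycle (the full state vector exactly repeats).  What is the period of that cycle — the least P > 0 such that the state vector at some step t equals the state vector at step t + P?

Simulating step by step:
t=0: [98, 46, 84, 68, 32, 24, 37, 47, 62, 27]
t=1: [20, 64, 47, 62, 63, 49, 68, 70, 68, 60]
t=2: [53, 66, 72, 69, 69, 69, 65, 63, 64, 69]
t=3: [71, 66, 61, 63, 63, 64, 66, 67, 67, 63]
t=4: [62, 65, 69, 68, 69, 66, 66, 65, 65, 68]
t=5: [69, 66, 63, 64, 63, 66, 66, 66, 66, 64]
t=6: [63, 66, 68, 68, 68, 65, 66, 66, 66, 67]
t=7: [68, 66, 64, 64, 64, 67, 66, 65, 65, 65]
t=8: [64, 66, 67, 67, 67, 65, 66, 67, 67, 67]
t=9: [67, 66, 65, 65, 65, 67, 66, 65, 65, 65]
t=10: [65, 66, 66, 67, 67, 65, 66, 66, 67, 67]
t=11: [66, 66, 65, 65, 65, 66, 66, 65, 65, 65]
t=12: [66, 66, 66, 67, 67, 66, 66, 66, 67, 67]
t=13: [66, 66, 65, 65, 65, 66, 66, 65, 65, 65]

Answer: 2
Key observation: The state at step 11, [66, 66, 65, 65, 65, 66, 66, 65, 65, 65], reappears at step 13 — and no state repeats earlier — so the cycle the system enters has period 2.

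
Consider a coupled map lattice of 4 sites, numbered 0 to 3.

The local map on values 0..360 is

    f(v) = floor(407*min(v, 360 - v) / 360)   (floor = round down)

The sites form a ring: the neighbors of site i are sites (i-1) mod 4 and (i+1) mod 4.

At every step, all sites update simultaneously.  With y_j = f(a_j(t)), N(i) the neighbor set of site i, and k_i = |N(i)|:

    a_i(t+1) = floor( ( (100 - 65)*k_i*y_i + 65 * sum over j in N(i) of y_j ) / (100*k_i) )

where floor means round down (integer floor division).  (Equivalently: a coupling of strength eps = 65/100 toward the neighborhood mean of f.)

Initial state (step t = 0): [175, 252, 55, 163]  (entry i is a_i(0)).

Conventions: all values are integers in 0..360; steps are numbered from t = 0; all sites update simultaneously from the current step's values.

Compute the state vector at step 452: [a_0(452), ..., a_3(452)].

Answer: [201, 201, 201, 201]
Key observation: The state at step 7, [178, 178, 178, 178], reappears at step 11: the system is in a cycle of period 4 from step 7 on.  Therefore the state at step 452 equals the state at step 7 + ((452 - 7) mod 4) = 8, which is [201, 201, 201, 201].

Derivation:
t=0: [175, 252, 55, 163]
t=1: [168, 126, 121, 148]
t=2: [166, 155, 148, 164]
t=3: [182, 176, 175, 179]
t=4: [200, 198, 198, 200]
t=5: [180, 182, 182, 180]
t=6: [202, 201, 201, 202]
t=7: [178, 178, 178, 178]
t=8: [201, 201, 201, 201]
t=9: [179, 179, 179, 179]
t=10: [202, 202, 202, 202]
t=11: [178, 178, 178, 178]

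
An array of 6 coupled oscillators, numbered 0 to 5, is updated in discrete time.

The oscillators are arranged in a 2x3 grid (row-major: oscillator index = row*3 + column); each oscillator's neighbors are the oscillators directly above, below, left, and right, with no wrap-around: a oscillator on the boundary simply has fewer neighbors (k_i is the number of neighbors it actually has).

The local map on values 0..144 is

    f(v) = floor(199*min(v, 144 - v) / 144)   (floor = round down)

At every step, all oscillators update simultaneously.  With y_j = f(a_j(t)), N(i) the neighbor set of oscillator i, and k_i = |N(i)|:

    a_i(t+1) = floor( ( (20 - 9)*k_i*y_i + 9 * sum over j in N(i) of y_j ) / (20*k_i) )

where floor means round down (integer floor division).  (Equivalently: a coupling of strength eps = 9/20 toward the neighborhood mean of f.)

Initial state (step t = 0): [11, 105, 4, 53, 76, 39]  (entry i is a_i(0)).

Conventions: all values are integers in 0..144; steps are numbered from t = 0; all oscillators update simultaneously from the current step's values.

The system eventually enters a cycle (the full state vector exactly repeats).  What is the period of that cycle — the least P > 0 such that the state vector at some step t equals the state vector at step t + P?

Simulating step by step:
t=0: [11, 105, 4, 53, 76, 39]
t=1: [36, 46, 26, 64, 78, 51]
t=2: [60, 60, 49, 79, 83, 66]
t=3: [83, 80, 75, 86, 85, 84]
t=4: [84, 87, 90, 81, 82, 84]
t=5: [82, 79, 76, 85, 83, 80]
t=6: [85, 88, 90, 82, 84, 88]
t=7: [81, 77, 75, 83, 80, 77]
t=8: [87, 91, 93, 85, 88, 91]
t=9: [77, 73, 71, 79, 76, 73]
t=10: [92, 96, 98, 90, 93, 96]
t=11: [70, 66, 64, 72, 69, 66]
t=12: [95, 91, 89, 97, 94, 91]
t=13: [67, 71, 74, 65, 69, 72]
t=14: [92, 96, 97, 91, 95, 97]
t=15: [70, 66, 64, 71, 67, 64]
t=16: [95, 91, 88, 96, 92, 88]
t=17: [68, 72, 76, 67, 71, 75]
t=18: [94, 97, 94, 93, 96, 95]
t=19: [68, 65, 67, 68, 66, 67]
t=20: [92, 90, 91, 92, 91, 91]
t=21: [71, 73, 73, 71, 72, 73]
t=22: [98, 98, 98, 98, 98, 98]
t=23: [63, 63, 63, 63, 63, 63]
t=24: [87, 87, 87, 87, 87, 87]
t=25: [78, 78, 78, 78, 78, 78]
t=26: [91, 91, 91, 91, 91, 91]
t=27: [73, 73, 73, 73, 73, 73]
t=28: [98, 98, 98, 98, 98, 98]

Answer: 6
Key observation: The state at step 22, [98, 98, 98, 98, 98, 98], reappears at step 28 — and no state repeats earlier — so the cycle the system enters has period 6.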